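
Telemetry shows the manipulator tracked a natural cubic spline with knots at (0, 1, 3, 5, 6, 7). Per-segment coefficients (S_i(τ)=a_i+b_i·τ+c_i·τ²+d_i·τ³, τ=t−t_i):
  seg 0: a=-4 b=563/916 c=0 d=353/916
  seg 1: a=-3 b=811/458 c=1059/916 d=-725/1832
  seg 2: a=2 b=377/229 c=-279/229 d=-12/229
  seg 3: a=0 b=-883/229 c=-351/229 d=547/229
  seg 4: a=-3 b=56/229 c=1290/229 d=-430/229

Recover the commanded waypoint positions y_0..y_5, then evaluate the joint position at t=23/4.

y_0=-4 y_1=-3 y_2=2 y_3=0 y_4=-3 y_5=1
S(23/4) = -40251/14656

y_0 = S_0(0) = a_0 = -4
y_1 = S_1(0) = a_1 = -3
y_2 = S_2(0) = a_2 = 2
y_3 = S_3(0) = a_3 = 0
y_4 = S_4(0) = a_4 = -3
y_5 = S_4(1) = 1
t_q=23/4 is in segment 3 (τ=3/4); S_3(τ)=-40251/14656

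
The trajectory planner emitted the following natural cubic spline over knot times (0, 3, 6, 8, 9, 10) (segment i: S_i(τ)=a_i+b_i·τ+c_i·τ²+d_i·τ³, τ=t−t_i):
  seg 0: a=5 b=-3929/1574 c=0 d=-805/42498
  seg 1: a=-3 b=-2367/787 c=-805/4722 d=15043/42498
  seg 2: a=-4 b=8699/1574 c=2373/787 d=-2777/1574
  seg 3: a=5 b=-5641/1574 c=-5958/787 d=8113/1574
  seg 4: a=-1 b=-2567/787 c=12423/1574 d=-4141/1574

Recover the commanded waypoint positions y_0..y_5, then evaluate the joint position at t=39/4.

y_0 = S_0(0) = a_0 = 5
y_1 = S_1(0) = a_1 = -3
y_2 = S_2(0) = a_2 = -4
y_3 = S_3(0) = a_3 = 5
y_4 = S_4(0) = a_4 = -1
y_5 = S_4(1) = 1
t_q=39/4 is in segment 4 (τ=3/4); S_4(τ)=-11747/100736

y_0=5 y_1=-3 y_2=-4 y_3=5 y_4=-1 y_5=1
S(39/4) = -11747/100736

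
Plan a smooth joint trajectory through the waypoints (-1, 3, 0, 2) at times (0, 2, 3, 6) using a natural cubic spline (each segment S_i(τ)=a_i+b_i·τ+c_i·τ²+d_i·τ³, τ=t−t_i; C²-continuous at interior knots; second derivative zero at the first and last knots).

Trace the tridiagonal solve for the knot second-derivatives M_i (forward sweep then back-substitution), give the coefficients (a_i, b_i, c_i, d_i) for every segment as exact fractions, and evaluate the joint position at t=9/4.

  seg 0: a=-1 b=544/141 c=0 d=-131/282
  seg 1: a=3 b=-242/141 c=-131/47 d=212/141
  seg 2: a=0 b=-392/141 c=81/47 d=-9/47
S(9/4) = 455/188

Δ: Δ0=2, Δ1=-3, Δ2=2/3
row 1: diag=6, rhs=-30; c'=1/6, d'=-5
row 2: denom=8−1·1/6=47/6; d'=(22−1·-5)/(47/6)=162/47
back: M2=162/47
back: M1=-5−1/6·162/47=-262/47
M: M0=0, M1=-262/47, M2=162/47, M3=0
seg 0: a=-1, c=M0/2=0, d=(M1−M0)/(6·2)=-131/282, b=Δ0−h0·(2M0+M1)/6=544/141
seg 1: a=3, c=M1/2=-131/47, d=(M2−M1)/(6·1)=212/141, b=Δ1−h1·(2M1+M2)/6=-242/141
seg 2: a=0, c=M2/2=81/47, d=(M3−M2)/(6·3)=-9/47, b=Δ2−h2·(2M2+M3)/6=-392/141
t_q=9/4 → seg 1, τ=1/4; S=3+-242/141·τ+-131/47·τ²+212/141·τ³=455/188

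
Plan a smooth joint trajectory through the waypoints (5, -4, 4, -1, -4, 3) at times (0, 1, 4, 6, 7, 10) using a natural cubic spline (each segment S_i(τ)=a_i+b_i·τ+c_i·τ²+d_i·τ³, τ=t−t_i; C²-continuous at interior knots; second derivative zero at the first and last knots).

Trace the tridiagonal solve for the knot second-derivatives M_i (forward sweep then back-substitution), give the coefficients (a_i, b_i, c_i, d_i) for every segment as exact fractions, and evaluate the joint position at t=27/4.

  seg 0: a=5 b=-22341/2054 c=0 d=3855/2054
  seg 1: a=-4 b=-5388/1027 c=11565/2054 d=-55325/55458
  seg 2: a=4 b=253/158 c=-10315/3081 d=3997/6162
  seg 3: a=-1 b=-24689/6162 c=1676/3081 d=2851/6162
  seg 4: a=-4 b=-1572/1027 c=11905/6162 d=-11905/55458
S(27/4) = -460597/131456

Δ: Δ0=-9, Δ1=8/3, Δ2=-5/2, Δ3=-3, Δ4=7/3
row 1: diag=8, rhs=70; c'=3/8, d'=35/4
row 2: denom=10−3·3/8=71/8; d'=(-31−3·35/4)/(71/8)=-458/71
row 3: denom=6−2·16/71=394/71; d'=(-3−2·-458/71)/(394/71)=703/394
row 4: denom=8−1·71/394=3081/394; d'=(32−1·703/394)/(3081/394)=11905/3081
back: M4=11905/3081
back: M3=703/394−71/394·11905/3081=3352/3081
back: M2=-458/71−16/71·3352/3081=-20630/3081
back: M1=35/4−3/8·-20630/3081=11565/1027
M: M0=0, M1=11565/1027, M2=-20630/3081, M3=3352/3081, M4=11905/3081, M5=0
seg 0: a=5, c=M0/2=0, d=(M1−M0)/(6·1)=3855/2054, b=Δ0−h0·(2M0+M1)/6=-22341/2054
seg 1: a=-4, c=M1/2=11565/2054, d=(M2−M1)/(6·3)=-55325/55458, b=Δ1−h1·(2M1+M2)/6=-5388/1027
seg 2: a=4, c=M2/2=-10315/3081, d=(M3−M2)/(6·2)=3997/6162, b=Δ2−h2·(2M2+M3)/6=253/158
seg 3: a=-1, c=M3/2=1676/3081, d=(M4−M3)/(6·1)=2851/6162, b=Δ3−h3·(2M3+M4)/6=-24689/6162
seg 4: a=-4, c=M4/2=11905/6162, d=(M5−M4)/(6·3)=-11905/55458, b=Δ4−h4·(2M4+M5)/6=-1572/1027
t_q=27/4 → seg 3, τ=3/4; S=-1+-24689/6162·τ+1676/3081·τ²+2851/6162·τ³=-460597/131456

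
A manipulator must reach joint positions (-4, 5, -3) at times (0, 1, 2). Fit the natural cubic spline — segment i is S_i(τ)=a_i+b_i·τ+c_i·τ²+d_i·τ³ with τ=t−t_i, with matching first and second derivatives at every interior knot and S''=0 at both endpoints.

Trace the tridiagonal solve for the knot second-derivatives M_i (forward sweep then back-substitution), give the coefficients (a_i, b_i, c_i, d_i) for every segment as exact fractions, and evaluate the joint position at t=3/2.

Δ: Δ0=9, Δ1=-8
row 1: diag=4, rhs=-102; c'=1/4, d'=-51/2
back: M1=-51/2
M: M0=0, M1=-51/2, M2=0
seg 0: a=-4, c=M0/2=0, d=(M1−M0)/(6·1)=-17/4, b=Δ0−h0·(2M0+M1)/6=53/4
seg 1: a=5, c=M1/2=-51/4, d=(M2−M1)/(6·1)=17/4, b=Δ1−h1·(2M1+M2)/6=1/2
t_q=3/2 → seg 1, τ=1/2; S=5+1/2·τ+-51/4·τ²+17/4·τ³=83/32

  seg 0: a=-4 b=53/4 c=0 d=-17/4
  seg 1: a=5 b=1/2 c=-51/4 d=17/4
S(3/2) = 83/32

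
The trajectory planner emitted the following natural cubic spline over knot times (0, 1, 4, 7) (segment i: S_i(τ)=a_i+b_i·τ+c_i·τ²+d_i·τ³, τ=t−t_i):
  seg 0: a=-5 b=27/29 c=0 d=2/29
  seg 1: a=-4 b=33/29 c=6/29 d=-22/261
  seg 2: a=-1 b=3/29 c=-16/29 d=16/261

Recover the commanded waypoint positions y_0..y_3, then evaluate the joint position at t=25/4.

y_0=-5 y_1=-4 y_2=-1 y_3=-4
S(25/4) = -83/29

y_0 = S_0(0) = a_0 = -5
y_1 = S_1(0) = a_1 = -4
y_2 = S_2(0) = a_2 = -1
y_3 = S_2(3) = -4
t_q=25/4 is in segment 2 (τ=9/4); S_2(τ)=-83/29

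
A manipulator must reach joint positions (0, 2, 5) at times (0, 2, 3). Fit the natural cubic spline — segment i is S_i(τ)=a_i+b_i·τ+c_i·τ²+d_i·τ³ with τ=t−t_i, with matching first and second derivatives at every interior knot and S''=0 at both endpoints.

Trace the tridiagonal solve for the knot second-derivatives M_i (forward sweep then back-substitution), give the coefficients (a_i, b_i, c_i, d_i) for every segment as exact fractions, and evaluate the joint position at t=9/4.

Δ: Δ0=1, Δ1=3
row 1: diag=6, rhs=12; c'=1/6, d'=2
back: M1=2
M: M0=0, M1=2, M2=0
seg 0: a=0, c=M0/2=0, d=(M1−M0)/(6·2)=1/6, b=Δ0−h0·(2M0+M1)/6=1/3
seg 1: a=2, c=M1/2=1, d=(M2−M1)/(6·1)=-1/3, b=Δ1−h1·(2M1+M2)/6=7/3
t_q=9/4 → seg 1, τ=1/4; S=2+7/3·τ+1·τ²+-1/3·τ³=169/64

  seg 0: a=0 b=1/3 c=0 d=1/6
  seg 1: a=2 b=7/3 c=1 d=-1/3
S(9/4) = 169/64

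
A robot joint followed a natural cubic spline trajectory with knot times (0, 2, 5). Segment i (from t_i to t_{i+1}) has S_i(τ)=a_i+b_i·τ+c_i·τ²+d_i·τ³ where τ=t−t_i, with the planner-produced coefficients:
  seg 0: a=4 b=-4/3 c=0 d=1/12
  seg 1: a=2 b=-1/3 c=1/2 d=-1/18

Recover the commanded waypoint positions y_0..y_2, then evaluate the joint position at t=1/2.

y_0=4 y_1=2 y_2=4
S(1/2) = 107/32

y_0 = S_0(0) = a_0 = 4
y_1 = S_1(0) = a_1 = 2
y_2 = S_1(3) = 4
t_q=1/2 is in segment 0 (τ=1/2); S_0(τ)=107/32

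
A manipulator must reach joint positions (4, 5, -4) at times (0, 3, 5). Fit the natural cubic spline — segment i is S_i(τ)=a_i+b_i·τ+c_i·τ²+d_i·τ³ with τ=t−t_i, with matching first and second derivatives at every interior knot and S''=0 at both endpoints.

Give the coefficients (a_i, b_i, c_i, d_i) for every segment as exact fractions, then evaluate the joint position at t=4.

Δ: Δ0=1/3, Δ1=-9/2
row 1: diag=10, rhs=-29; c'=1/5, d'=-29/10
back: M1=-29/10
M: M0=0, M1=-29/10, M2=0
seg 0: a=4, c=M0/2=0, d=(M1−M0)/(6·3)=-29/180, b=Δ0−h0·(2M0+M1)/6=107/60
seg 1: a=5, c=M1/2=-29/20, d=(M2−M1)/(6·2)=29/120, b=Δ1−h1·(2M1+M2)/6=-77/30
t_q=4 → seg 1, τ=1; S=5+-77/30·τ+-29/20·τ²+29/120·τ³=49/40

  seg 0: a=4 b=107/60 c=0 d=-29/180
  seg 1: a=5 b=-77/30 c=-29/20 d=29/120
S(4) = 49/40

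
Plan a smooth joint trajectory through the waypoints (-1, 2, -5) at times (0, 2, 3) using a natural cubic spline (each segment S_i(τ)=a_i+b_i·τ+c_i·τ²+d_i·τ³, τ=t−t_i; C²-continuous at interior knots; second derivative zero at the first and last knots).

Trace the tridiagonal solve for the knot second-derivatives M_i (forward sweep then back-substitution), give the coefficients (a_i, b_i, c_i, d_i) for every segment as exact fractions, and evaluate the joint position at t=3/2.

  seg 0: a=-1 b=13/3 c=0 d=-17/24
  seg 1: a=2 b=-25/6 c=-17/4 d=17/12
S(3/2) = 199/64

Δ: Δ0=3/2, Δ1=-7
row 1: diag=6, rhs=-51; c'=1/6, d'=-17/2
back: M1=-17/2
M: M0=0, M1=-17/2, M2=0
seg 0: a=-1, c=M0/2=0, d=(M1−M0)/(6·2)=-17/24, b=Δ0−h0·(2M0+M1)/6=13/3
seg 1: a=2, c=M1/2=-17/4, d=(M2−M1)/(6·1)=17/12, b=Δ1−h1·(2M1+M2)/6=-25/6
t_q=3/2 → seg 0, τ=3/2; S=-1+13/3·τ+0·τ²+-17/24·τ³=199/64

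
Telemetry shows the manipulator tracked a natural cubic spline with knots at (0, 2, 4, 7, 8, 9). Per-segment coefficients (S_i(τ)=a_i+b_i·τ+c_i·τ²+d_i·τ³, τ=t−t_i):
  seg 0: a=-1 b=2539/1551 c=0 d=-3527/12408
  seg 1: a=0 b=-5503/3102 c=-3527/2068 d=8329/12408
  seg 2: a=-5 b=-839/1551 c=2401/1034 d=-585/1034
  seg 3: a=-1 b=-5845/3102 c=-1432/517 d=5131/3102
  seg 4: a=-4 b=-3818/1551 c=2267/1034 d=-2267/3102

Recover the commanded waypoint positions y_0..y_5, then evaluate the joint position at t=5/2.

y_0 = S_0(0) = a_0 = -1
y_1 = S_1(0) = a_1 = 0
y_2 = S_2(0) = a_2 = -5
y_3 = S_3(0) = a_3 = -1
y_4 = S_4(0) = a_4 = -4
y_5 = S_4(1) = -5
t_q=5/2 is in segment 1 (τ=1/2); S_1(τ)=-40681/33088

y_0=-1 y_1=0 y_2=-5 y_3=-1 y_4=-4 y_5=-5
S(5/2) = -40681/33088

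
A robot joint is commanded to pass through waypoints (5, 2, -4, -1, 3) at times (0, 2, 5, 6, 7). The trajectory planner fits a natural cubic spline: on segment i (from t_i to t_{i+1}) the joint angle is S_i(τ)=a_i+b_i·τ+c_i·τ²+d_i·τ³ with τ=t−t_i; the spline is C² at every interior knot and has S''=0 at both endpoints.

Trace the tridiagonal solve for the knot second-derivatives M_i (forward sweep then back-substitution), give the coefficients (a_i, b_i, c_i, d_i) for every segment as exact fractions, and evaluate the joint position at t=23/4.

Δ: Δ0=-3/2, Δ1=-2, Δ2=3, Δ3=4
row 1: diag=10, rhs=-3; c'=3/10, d'=-3/10
row 2: denom=8−3·3/10=71/10; d'=(30−3·-3/10)/(71/10)=309/71
row 3: denom=4−1·10/71=274/71; d'=(6−1·309/71)/(274/71)=117/274
back: M3=117/274
back: M2=309/71−10/71·117/274=588/137
back: M1=-3/10−3/10·588/137=-435/274
M: M0=0, M1=-435/274, M2=588/137, M3=117/274, M4=0
seg 0: a=5, c=M0/2=0, d=(M1−M0)/(6·2)=-145/1096, b=Δ0−h0·(2M0+M1)/6=-133/137
seg 1: a=2, c=M1/2=-435/548, d=(M2−M1)/(6·3)=179/548, b=Δ1−h1·(2M1+M2)/6=-701/274
seg 2: a=-4, c=M2/2=294/137, d=(M3−M2)/(6·1)=-353/548, b=Δ2−h2·(2M2+M3)/6=821/548
seg 3: a=-1, c=M3/2=117/548, d=(M4−M3)/(6·1)=-39/548, b=Δ3−h3·(2M3+M4)/6=1057/274
t_q=23/4 → seg 2, τ=3/4; S=-4+821/548·τ+294/137·τ²+-353/548·τ³=-68075/35072

  seg 0: a=5 b=-133/137 c=0 d=-145/1096
  seg 1: a=2 b=-701/274 c=-435/548 d=179/548
  seg 2: a=-4 b=821/548 c=294/137 d=-353/548
  seg 3: a=-1 b=1057/274 c=117/548 d=-39/548
S(23/4) = -68075/35072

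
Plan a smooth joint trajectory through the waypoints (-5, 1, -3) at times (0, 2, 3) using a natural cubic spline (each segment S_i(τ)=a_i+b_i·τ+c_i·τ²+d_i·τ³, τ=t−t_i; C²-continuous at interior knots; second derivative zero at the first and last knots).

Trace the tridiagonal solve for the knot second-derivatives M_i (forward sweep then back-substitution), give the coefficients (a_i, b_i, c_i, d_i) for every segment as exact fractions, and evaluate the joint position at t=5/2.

Δ: Δ0=3, Δ1=-4
row 1: diag=6, rhs=-42; c'=1/6, d'=-7
back: M1=-7
M: M0=0, M1=-7, M2=0
seg 0: a=-5, c=M0/2=0, d=(M1−M0)/(6·2)=-7/12, b=Δ0−h0·(2M0+M1)/6=16/3
seg 1: a=1, c=M1/2=-7/2, d=(M2−M1)/(6·1)=7/6, b=Δ1−h1·(2M1+M2)/6=-5/3
t_q=5/2 → seg 1, τ=1/2; S=1+-5/3·τ+-7/2·τ²+7/6·τ³=-9/16

  seg 0: a=-5 b=16/3 c=0 d=-7/12
  seg 1: a=1 b=-5/3 c=-7/2 d=7/6
S(5/2) = -9/16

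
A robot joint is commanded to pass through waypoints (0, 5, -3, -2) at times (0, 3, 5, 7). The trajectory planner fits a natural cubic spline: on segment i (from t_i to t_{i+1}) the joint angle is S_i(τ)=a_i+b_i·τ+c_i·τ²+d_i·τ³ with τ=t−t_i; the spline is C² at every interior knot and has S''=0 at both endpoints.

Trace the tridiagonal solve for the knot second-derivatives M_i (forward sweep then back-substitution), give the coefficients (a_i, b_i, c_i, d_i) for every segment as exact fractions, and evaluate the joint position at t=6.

  seg 0: a=0 b=869/228 c=0 d=-163/684
  seg 1: a=5 b=-299/114 c=-163/76 d=83/114
  seg 2: a=-3 b=-281/114 c=169/76 d=-169/456
S(6) = -549/152

Δ: Δ0=5/3, Δ1=-4, Δ2=1/2
row 1: diag=10, rhs=-34; c'=1/5, d'=-17/5
row 2: denom=8−2·1/5=38/5; d'=(27−2·-17/5)/(38/5)=169/38
back: M2=169/38
back: M1=-17/5−1/5·169/38=-163/38
M: M0=0, M1=-163/38, M2=169/38, M3=0
seg 0: a=0, c=M0/2=0, d=(M1−M0)/(6·3)=-163/684, b=Δ0−h0·(2M0+M1)/6=869/228
seg 1: a=5, c=M1/2=-163/76, d=(M2−M1)/(6·2)=83/114, b=Δ1−h1·(2M1+M2)/6=-299/114
seg 2: a=-3, c=M2/2=169/76, d=(M3−M2)/(6·2)=-169/456, b=Δ2−h2·(2M2+M3)/6=-281/114
t_q=6 → seg 2, τ=1; S=-3+-281/114·τ+169/76·τ²+-169/456·τ³=-549/152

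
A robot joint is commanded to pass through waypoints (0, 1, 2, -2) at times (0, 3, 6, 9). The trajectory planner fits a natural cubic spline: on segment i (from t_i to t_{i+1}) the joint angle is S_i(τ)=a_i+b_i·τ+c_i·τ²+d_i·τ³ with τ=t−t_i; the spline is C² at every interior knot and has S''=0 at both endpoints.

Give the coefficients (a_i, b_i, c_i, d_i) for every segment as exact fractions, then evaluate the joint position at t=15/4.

Δ: Δ0=1/3, Δ1=1/3, Δ2=-4/3
row 1: diag=12, rhs=0; c'=1/4, d'=0
row 2: denom=12−3·1/4=45/4; d'=(-10−3·0)/(45/4)=-8/9
back: M2=-8/9
back: M1=0−1/4·-8/9=2/9
M: M0=0, M1=2/9, M2=-8/9, M3=0
seg 0: a=0, c=M0/2=0, d=(M1−M0)/(6·3)=1/81, b=Δ0−h0·(2M0+M1)/6=2/9
seg 1: a=1, c=M1/2=1/9, d=(M2−M1)/(6·3)=-5/81, b=Δ1−h1·(2M1+M2)/6=5/9
seg 2: a=2, c=M2/2=-4/9, d=(M3−M2)/(6·3)=4/81, b=Δ2−h2·(2M2+M3)/6=-4/9
t_q=15/4 → seg 1, τ=3/4; S=1+5/9·τ+1/9·τ²+-5/81·τ³=93/64

  seg 0: a=0 b=2/9 c=0 d=1/81
  seg 1: a=1 b=5/9 c=1/9 d=-5/81
  seg 2: a=2 b=-4/9 c=-4/9 d=4/81
S(15/4) = 93/64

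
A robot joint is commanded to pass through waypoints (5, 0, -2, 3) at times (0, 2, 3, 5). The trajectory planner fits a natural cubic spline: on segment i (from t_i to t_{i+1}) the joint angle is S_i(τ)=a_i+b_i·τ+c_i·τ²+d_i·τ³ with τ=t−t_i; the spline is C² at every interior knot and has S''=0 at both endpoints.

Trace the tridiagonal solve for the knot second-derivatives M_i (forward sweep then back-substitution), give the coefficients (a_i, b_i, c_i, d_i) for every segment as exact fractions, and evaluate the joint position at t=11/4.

Δ: Δ0=-5/2, Δ1=-2, Δ2=5/2
row 1: diag=6, rhs=3; c'=1/6, d'=1/2
row 2: denom=6−1·1/6=35/6; d'=(27−1·1/2)/(35/6)=159/35
back: M2=159/35
back: M1=1/2−1/6·159/35=-9/35
M: M0=0, M1=-9/35, M2=159/35, M3=0
seg 0: a=5, c=M0/2=0, d=(M1−M0)/(6·2)=-3/140, b=Δ0−h0·(2M0+M1)/6=-169/70
seg 1: a=0, c=M1/2=-9/70, d=(M2−M1)/(6·1)=4/5, b=Δ1−h1·(2M1+M2)/6=-187/70
seg 2: a=-2, c=M2/2=159/70, d=(M3−M2)/(6·2)=-53/140, b=Δ2−h2·(2M2+M3)/6=-37/70
t_q=11/4 → seg 1, τ=3/4; S=0+-187/70·τ+-9/70·τ²+4/5·τ³=-1947/1120

  seg 0: a=5 b=-169/70 c=0 d=-3/140
  seg 1: a=0 b=-187/70 c=-9/70 d=4/5
  seg 2: a=-2 b=-37/70 c=159/70 d=-53/140
S(11/4) = -1947/1120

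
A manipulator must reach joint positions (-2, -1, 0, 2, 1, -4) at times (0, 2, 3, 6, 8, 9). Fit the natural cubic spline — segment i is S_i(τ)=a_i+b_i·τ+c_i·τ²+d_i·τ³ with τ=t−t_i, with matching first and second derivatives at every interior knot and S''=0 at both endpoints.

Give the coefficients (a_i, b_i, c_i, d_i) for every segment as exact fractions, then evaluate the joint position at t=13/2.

  seg 0: a=-2 b=533/1731 c=0 d=665/13848
  seg 1: a=-1 b=3061/3462 c=665/2308 d=-1193/6924
  seg 2: a=0 b=6533/6924 c=-132/577 d=105/2308
  seg 3: a=2 b=2767/3462 c=417/2308 d=-5749/13848
  seg 4: a=1 b=-5989/1731 c=-1333/577 d=1333/1731
S(13/2) = 88365/36928

Δ: Δ0=1/2, Δ1=1, Δ2=2/3, Δ3=-1/2, Δ4=-5
row 1: diag=6, rhs=3; c'=1/6, d'=1/2
row 2: denom=8−1·1/6=47/6; d'=(-2−1·1/2)/(47/6)=-15/47
row 3: denom=10−3·18/47=416/47; d'=(-7−3·-15/47)/(416/47)=-71/104
row 4: denom=6−2·47/208=577/104; d'=(-27−2·-71/104)/(577/104)=-2666/577
back: M4=-2666/577
back: M3=-71/104−47/208·-2666/577=417/1154
back: M2=-15/47−18/47·417/1154=-264/577
back: M1=1/2−1/6·-264/577=665/1154
M: M0=0, M1=665/1154, M2=-264/577, M3=417/1154, M4=-2666/577, M5=0
seg 0: a=-2, c=M0/2=0, d=(M1−M0)/(6·2)=665/13848, b=Δ0−h0·(2M0+M1)/6=533/1731
seg 1: a=-1, c=M1/2=665/2308, d=(M2−M1)/(6·1)=-1193/6924, b=Δ1−h1·(2M1+M2)/6=3061/3462
seg 2: a=0, c=M2/2=-132/577, d=(M3−M2)/(6·3)=105/2308, b=Δ2−h2·(2M2+M3)/6=6533/6924
seg 3: a=2, c=M3/2=417/2308, d=(M4−M3)/(6·2)=-5749/13848, b=Δ3−h3·(2M3+M4)/6=2767/3462
seg 4: a=1, c=M4/2=-1333/577, d=(M5−M4)/(6·1)=1333/1731, b=Δ4−h4·(2M4+M5)/6=-5989/1731
t_q=13/2 → seg 3, τ=1/2; S=2+2767/3462·τ+417/2308·τ²+-5749/13848·τ³=88365/36928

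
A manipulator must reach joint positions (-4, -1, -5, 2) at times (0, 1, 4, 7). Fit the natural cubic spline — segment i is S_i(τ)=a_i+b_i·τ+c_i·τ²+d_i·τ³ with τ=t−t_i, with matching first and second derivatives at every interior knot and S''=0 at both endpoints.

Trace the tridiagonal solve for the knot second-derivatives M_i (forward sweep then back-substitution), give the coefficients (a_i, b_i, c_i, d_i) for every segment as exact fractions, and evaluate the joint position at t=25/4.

Δ: Δ0=3, Δ1=-4/3, Δ2=7/3
row 1: diag=8, rhs=-26; c'=3/8, d'=-13/4
row 2: denom=12−3·3/8=87/8; d'=(22−3·-13/4)/(87/8)=254/87
back: M2=254/87
back: M1=-13/4−3/8·254/87=-126/29
M: M0=0, M1=-126/29, M2=254/87, M3=0
seg 0: a=-4, c=M0/2=0, d=(M1−M0)/(6·1)=-21/29, b=Δ0−h0·(2M0+M1)/6=108/29
seg 1: a=-1, c=M1/2=-63/29, d=(M2−M1)/(6·3)=316/783, b=Δ1−h1·(2M1+M2)/6=45/29
seg 2: a=-5, c=M2/2=127/87, d=(M3−M2)/(6·3)=-127/783, b=Δ2−h2·(2M2+M3)/6=-17/29
t_q=25/4 → seg 2, τ=9/4; S=-5+-17/29·τ+127/87·τ²+-127/783·τ³=-1441/1856

  seg 0: a=-4 b=108/29 c=0 d=-21/29
  seg 1: a=-1 b=45/29 c=-63/29 d=316/783
  seg 2: a=-5 b=-17/29 c=127/87 d=-127/783
S(25/4) = -1441/1856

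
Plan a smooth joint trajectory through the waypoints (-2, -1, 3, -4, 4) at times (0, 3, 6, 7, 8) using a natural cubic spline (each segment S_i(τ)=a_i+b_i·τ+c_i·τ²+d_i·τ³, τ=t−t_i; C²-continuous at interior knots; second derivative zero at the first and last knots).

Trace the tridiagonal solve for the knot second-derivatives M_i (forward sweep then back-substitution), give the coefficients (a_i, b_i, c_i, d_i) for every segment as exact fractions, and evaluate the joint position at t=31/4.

  seg 0: a=-2 b=-26/21 c=0 d=11/63
  seg 1: a=-1 b=73/21 c=11/7 d=-16/21
  seg 2: a=3 b=-23/3 c=-37/7 d=125/21
  seg 3: a=-4 b=-8/21 c=88/7 d=-88/21
S(31/4) = 57/56

Δ: Δ0=1/3, Δ1=4/3, Δ2=-7, Δ3=8
row 1: diag=12, rhs=6; c'=1/4, d'=1/2
row 2: denom=8−3·1/4=29/4; d'=(-50−3·1/2)/(29/4)=-206/29
row 3: denom=4−1·4/29=112/29; d'=(90−1·-206/29)/(112/29)=176/7
back: M3=176/7
back: M2=-206/29−4/29·176/7=-74/7
back: M1=1/2−1/4·-74/7=22/7
M: M0=0, M1=22/7, M2=-74/7, M3=176/7, M4=0
seg 0: a=-2, c=M0/2=0, d=(M1−M0)/(6·3)=11/63, b=Δ0−h0·(2M0+M1)/6=-26/21
seg 1: a=-1, c=M1/2=11/7, d=(M2−M1)/(6·3)=-16/21, b=Δ1−h1·(2M1+M2)/6=73/21
seg 2: a=3, c=M2/2=-37/7, d=(M3−M2)/(6·1)=125/21, b=Δ2−h2·(2M2+M3)/6=-23/3
seg 3: a=-4, c=M3/2=88/7, d=(M4−M3)/(6·1)=-88/21, b=Δ3−h3·(2M3+M4)/6=-8/21
t_q=31/4 → seg 3, τ=3/4; S=-4+-8/21·τ+88/7·τ²+-88/21·τ³=57/56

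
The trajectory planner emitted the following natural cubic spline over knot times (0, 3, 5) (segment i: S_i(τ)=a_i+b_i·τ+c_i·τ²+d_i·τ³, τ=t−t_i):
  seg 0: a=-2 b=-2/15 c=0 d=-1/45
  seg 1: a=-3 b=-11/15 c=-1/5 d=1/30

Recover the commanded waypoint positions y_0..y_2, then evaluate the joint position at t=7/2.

y_0 = S_0(0) = a_0 = -2
y_1 = S_1(0) = a_1 = -3
y_2 = S_1(2) = -5
t_q=7/2 is in segment 1 (τ=1/2); S_1(τ)=-273/80

y_0=-2 y_1=-3 y_2=-5
S(7/2) = -273/80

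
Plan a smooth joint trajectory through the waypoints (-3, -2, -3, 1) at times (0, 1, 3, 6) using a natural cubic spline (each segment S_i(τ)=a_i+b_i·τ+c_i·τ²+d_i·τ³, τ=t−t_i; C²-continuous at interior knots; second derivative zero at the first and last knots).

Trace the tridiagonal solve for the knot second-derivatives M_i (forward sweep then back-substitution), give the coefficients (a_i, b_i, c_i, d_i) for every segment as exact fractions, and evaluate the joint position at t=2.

Δ: Δ0=1, Δ1=-1/2, Δ2=4/3
row 1: diag=6, rhs=-9; c'=1/3, d'=-3/2
row 2: denom=10−2·1/3=28/3; d'=(11−2·-3/2)/(28/3)=3/2
back: M2=3/2
back: M1=-3/2−1/3·3/2=-2
M: M0=0, M1=-2, M2=3/2, M3=0
seg 0: a=-3, c=M0/2=0, d=(M1−M0)/(6·1)=-1/3, b=Δ0−h0·(2M0+M1)/6=4/3
seg 1: a=-2, c=M1/2=-1, d=(M2−M1)/(6·2)=7/24, b=Δ1−h1·(2M1+M2)/6=1/3
seg 2: a=-3, c=M2/2=3/4, d=(M3−M2)/(6·3)=-1/12, b=Δ2−h2·(2M2+M3)/6=-1/6
t_q=2 → seg 1, τ=1; S=-2+1/3·τ+-1·τ²+7/24·τ³=-19/8

  seg 0: a=-3 b=4/3 c=0 d=-1/3
  seg 1: a=-2 b=1/3 c=-1 d=7/24
  seg 2: a=-3 b=-1/6 c=3/4 d=-1/12
S(2) = -19/8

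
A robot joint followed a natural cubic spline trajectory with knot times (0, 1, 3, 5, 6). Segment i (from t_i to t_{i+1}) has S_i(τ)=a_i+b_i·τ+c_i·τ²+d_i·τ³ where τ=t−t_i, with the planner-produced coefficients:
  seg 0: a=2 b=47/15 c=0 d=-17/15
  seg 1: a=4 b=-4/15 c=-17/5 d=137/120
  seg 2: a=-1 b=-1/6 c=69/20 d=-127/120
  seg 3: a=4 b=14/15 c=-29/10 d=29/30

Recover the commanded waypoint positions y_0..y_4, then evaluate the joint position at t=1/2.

y_0=2 y_1=4 y_2=-1 y_3=4 y_4=3
S(1/2) = 137/40

y_0 = S_0(0) = a_0 = 2
y_1 = S_1(0) = a_1 = 4
y_2 = S_2(0) = a_2 = -1
y_3 = S_3(0) = a_3 = 4
y_4 = S_3(1) = 3
t_q=1/2 is in segment 0 (τ=1/2); S_0(τ)=137/40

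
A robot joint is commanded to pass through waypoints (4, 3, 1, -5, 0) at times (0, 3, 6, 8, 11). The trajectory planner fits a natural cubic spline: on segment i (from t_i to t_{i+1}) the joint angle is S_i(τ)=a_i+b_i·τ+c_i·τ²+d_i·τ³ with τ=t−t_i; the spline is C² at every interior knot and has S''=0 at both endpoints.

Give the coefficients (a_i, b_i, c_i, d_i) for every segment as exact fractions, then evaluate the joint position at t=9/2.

  seg 0: a=4 b=-92/177 c=0 d=11/531
  seg 1: a=3 b=7/177 c=11/59 d=-224/1593
  seg 2: a=1 b=-467/177 c=-191/177 d=53/118
  seg 3: a=-5 b=-277/177 c=286/177 d=-286/1593
S(9/2) = 709/236

Δ: Δ0=-1/3, Δ1=-2/3, Δ2=-3, Δ3=5/3
row 1: diag=12, rhs=-2; c'=1/4, d'=-1/6
row 2: denom=10−3·1/4=37/4; d'=(-14−3·-1/6)/(37/4)=-54/37
row 3: denom=10−2·8/37=354/37; d'=(28−2·-54/37)/(354/37)=572/177
back: M3=572/177
back: M2=-54/37−8/37·572/177=-382/177
back: M1=-1/6−1/4·-382/177=22/59
M: M0=0, M1=22/59, M2=-382/177, M3=572/177, M4=0
seg 0: a=4, c=M0/2=0, d=(M1−M0)/(6·3)=11/531, b=Δ0−h0·(2M0+M1)/6=-92/177
seg 1: a=3, c=M1/2=11/59, d=(M2−M1)/(6·3)=-224/1593, b=Δ1−h1·(2M1+M2)/6=7/177
seg 2: a=1, c=M2/2=-191/177, d=(M3−M2)/(6·2)=53/118, b=Δ2−h2·(2M2+M3)/6=-467/177
seg 3: a=-5, c=M3/2=286/177, d=(M4−M3)/(6·3)=-286/1593, b=Δ3−h3·(2M3+M4)/6=-277/177
t_q=9/2 → seg 1, τ=3/2; S=3+7/177·τ+11/59·τ²+-224/1593·τ³=709/236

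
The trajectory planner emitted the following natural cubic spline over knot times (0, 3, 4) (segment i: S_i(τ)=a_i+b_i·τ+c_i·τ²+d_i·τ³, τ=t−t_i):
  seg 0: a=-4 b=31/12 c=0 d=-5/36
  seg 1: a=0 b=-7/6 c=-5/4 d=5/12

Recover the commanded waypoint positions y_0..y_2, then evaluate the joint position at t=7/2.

y_0=-4 y_1=0 y_2=-2
S(7/2) = -27/32

y_0 = S_0(0) = a_0 = -4
y_1 = S_1(0) = a_1 = 0
y_2 = S_1(1) = -2
t_q=7/2 is in segment 1 (τ=1/2); S_1(τ)=-27/32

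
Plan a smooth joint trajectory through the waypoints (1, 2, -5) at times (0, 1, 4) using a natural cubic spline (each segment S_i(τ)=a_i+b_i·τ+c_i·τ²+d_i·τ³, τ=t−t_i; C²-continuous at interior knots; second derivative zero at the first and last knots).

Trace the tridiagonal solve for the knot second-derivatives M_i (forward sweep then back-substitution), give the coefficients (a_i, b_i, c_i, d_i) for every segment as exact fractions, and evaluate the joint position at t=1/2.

Δ: Δ0=1, Δ1=-7/3
row 1: diag=8, rhs=-20; c'=3/8, d'=-5/2
back: M1=-5/2
M: M0=0, M1=-5/2, M2=0
seg 0: a=1, c=M0/2=0, d=(M1−M0)/(6·1)=-5/12, b=Δ0−h0·(2M0+M1)/6=17/12
seg 1: a=2, c=M1/2=-5/4, d=(M2−M1)/(6·3)=5/36, b=Δ1−h1·(2M1+M2)/6=1/6
t_q=1/2 → seg 0, τ=1/2; S=1+17/12·τ+0·τ²+-5/12·τ³=53/32

  seg 0: a=1 b=17/12 c=0 d=-5/12
  seg 1: a=2 b=1/6 c=-5/4 d=5/36
S(1/2) = 53/32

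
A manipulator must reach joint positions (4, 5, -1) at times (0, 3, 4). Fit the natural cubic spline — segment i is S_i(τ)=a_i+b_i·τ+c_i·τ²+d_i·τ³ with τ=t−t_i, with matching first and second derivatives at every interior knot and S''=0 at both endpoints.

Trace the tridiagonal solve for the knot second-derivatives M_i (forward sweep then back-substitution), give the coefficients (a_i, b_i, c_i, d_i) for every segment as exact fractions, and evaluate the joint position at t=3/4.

  seg 0: a=4 b=65/24 c=0 d=-19/72
  seg 1: a=5 b=-53/12 c=-19/8 d=19/24
S(3/4) = 3031/512

Δ: Δ0=1/3, Δ1=-6
row 1: diag=8, rhs=-38; c'=1/8, d'=-19/4
back: M1=-19/4
M: M0=0, M1=-19/4, M2=0
seg 0: a=4, c=M0/2=0, d=(M1−M0)/(6·3)=-19/72, b=Δ0−h0·(2M0+M1)/6=65/24
seg 1: a=5, c=M1/2=-19/8, d=(M2−M1)/(6·1)=19/24, b=Δ1−h1·(2M1+M2)/6=-53/12
t_q=3/4 → seg 0, τ=3/4; S=4+65/24·τ+0·τ²+-19/72·τ³=3031/512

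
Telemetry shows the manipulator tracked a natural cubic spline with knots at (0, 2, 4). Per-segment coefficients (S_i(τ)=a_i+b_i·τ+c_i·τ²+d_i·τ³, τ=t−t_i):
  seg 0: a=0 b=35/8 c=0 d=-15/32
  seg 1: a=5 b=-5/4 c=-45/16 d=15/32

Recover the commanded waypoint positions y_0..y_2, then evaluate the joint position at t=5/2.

y_0=0 y_1=5 y_2=-5
S(5/2) = 955/256

y_0 = S_0(0) = a_0 = 0
y_1 = S_1(0) = a_1 = 5
y_2 = S_1(2) = -5
t_q=5/2 is in segment 1 (τ=1/2); S_1(τ)=955/256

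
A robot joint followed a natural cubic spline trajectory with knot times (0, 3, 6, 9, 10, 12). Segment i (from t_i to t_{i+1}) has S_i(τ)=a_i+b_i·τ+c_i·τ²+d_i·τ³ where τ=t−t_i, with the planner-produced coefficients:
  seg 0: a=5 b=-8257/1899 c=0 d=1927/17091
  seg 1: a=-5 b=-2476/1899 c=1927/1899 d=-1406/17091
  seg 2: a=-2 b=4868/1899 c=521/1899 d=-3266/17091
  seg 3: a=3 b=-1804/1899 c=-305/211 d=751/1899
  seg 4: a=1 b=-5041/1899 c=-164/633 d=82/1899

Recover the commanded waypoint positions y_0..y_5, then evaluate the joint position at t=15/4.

y_0=5 y_1=-5 y_2=-2 y_3=3 y_4=1 y_5=-5
S(15/4) = -36743/6752

y_0 = S_0(0) = a_0 = 5
y_1 = S_1(0) = a_1 = -5
y_2 = S_2(0) = a_2 = -2
y_3 = S_3(0) = a_3 = 3
y_4 = S_4(0) = a_4 = 1
y_5 = S_4(2) = -5
t_q=15/4 is in segment 1 (τ=3/4); S_1(τ)=-36743/6752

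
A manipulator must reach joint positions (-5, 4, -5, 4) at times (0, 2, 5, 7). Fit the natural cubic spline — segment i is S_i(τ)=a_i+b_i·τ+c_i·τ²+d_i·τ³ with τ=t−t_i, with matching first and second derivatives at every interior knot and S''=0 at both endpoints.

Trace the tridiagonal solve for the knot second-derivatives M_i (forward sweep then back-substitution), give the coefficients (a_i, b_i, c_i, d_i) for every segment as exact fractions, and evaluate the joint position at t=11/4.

Δ: Δ0=9/2, Δ1=-3, Δ2=9/2
row 1: diag=10, rhs=-45; c'=3/10, d'=-9/2
row 2: denom=10−3·3/10=91/10; d'=(45−3·-9/2)/(91/10)=45/7
back: M2=45/7
back: M1=-9/2−3/10·45/7=-45/7
M: M0=0, M1=-45/7, M2=45/7, M3=0
seg 0: a=-5, c=M0/2=0, d=(M1−M0)/(6·2)=-15/28, b=Δ0−h0·(2M0+M1)/6=93/14
seg 1: a=4, c=M1/2=-45/14, d=(M2−M1)/(6·3)=5/7, b=Δ1−h1·(2M1+M2)/6=3/14
seg 2: a=-5, c=M2/2=45/14, d=(M3−M2)/(6·2)=-15/28, b=Δ2−h2·(2M2+M3)/6=3/14
t_q=11/4 → seg 1, τ=3/4; S=4+3/14·τ+-45/14·τ²+5/7·τ³=1189/448

  seg 0: a=-5 b=93/14 c=0 d=-15/28
  seg 1: a=4 b=3/14 c=-45/14 d=5/7
  seg 2: a=-5 b=3/14 c=45/14 d=-15/28
S(11/4) = 1189/448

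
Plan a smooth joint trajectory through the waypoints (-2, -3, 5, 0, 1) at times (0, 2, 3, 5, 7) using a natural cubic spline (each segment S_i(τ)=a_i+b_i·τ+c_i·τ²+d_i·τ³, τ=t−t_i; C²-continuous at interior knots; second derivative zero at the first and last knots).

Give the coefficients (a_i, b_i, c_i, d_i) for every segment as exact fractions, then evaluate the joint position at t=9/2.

Δ: Δ0=-1/2, Δ1=8, Δ2=-5/2, Δ3=1/2
row 1: diag=6, rhs=51; c'=1/6, d'=17/2
row 2: denom=6−1·1/6=35/6; d'=(-63−1·17/2)/(35/6)=-429/35
row 3: denom=8−2·12/35=256/35; d'=(18−2·-429/35)/(256/35)=93/16
back: M3=93/16
back: M2=-429/35−12/35·93/16=-57/4
back: M1=17/2−1/6·-57/4=87/8
M: M0=0, M1=87/8, M2=-57/4, M3=93/16, M4=0
seg 0: a=-2, c=M0/2=0, d=(M1−M0)/(6·2)=29/32, b=Δ0−h0·(2M0+M1)/6=-33/8
seg 1: a=-3, c=M1/2=87/16, d=(M2−M1)/(6·1)=-67/16, b=Δ1−h1·(2M1+M2)/6=27/4
seg 2: a=5, c=M2/2=-57/8, d=(M3−M2)/(6·2)=107/64, b=Δ2−h2·(2M2+M3)/6=81/16
seg 3: a=0, c=M3/2=93/32, d=(M4−M3)/(6·2)=-31/64, b=Δ3−h3·(2M3+M4)/6=-27/8
t_q=9/2 → seg 2, τ=3/2; S=5+81/16·τ+-57/8·τ²+107/64·τ³=1129/512

  seg 0: a=-2 b=-33/8 c=0 d=29/32
  seg 1: a=-3 b=27/4 c=87/16 d=-67/16
  seg 2: a=5 b=81/16 c=-57/8 d=107/64
  seg 3: a=0 b=-27/8 c=93/32 d=-31/64
S(9/2) = 1129/512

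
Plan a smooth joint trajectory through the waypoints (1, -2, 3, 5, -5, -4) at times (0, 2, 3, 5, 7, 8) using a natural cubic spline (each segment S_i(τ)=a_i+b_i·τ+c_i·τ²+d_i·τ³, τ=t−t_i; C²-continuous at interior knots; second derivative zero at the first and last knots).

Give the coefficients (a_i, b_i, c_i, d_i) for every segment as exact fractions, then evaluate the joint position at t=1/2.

  seg 0: a=1 b=-2687/698 c=0 d=205/349
  seg 1: a=-2 b=2233/698 c=1230/349 d=-1203/698
  seg 2: a=3 b=1772/349 c=-1149/698 d=-137/698
  seg 3: a=5 b=-1348/349 c=-1971/698 d=787/698
  seg 4: a=-5 b=-568/349 c=2751/698 d=-917/698
S(1/2) = -2377/2792

Δ: Δ0=-3/2, Δ1=5, Δ2=1, Δ3=-5, Δ4=1
row 1: diag=6, rhs=39; c'=1/6, d'=13/2
row 2: denom=6−1·1/6=35/6; d'=(-24−1·13/2)/(35/6)=-183/35
row 3: denom=8−2·12/35=256/35; d'=(-36−2·-183/35)/(256/35)=-447/128
row 4: denom=6−2·35/128=349/64; d'=(36−2·-447/128)/(349/64)=2751/349
back: M4=2751/349
back: M3=-447/128−35/128·2751/349=-1971/349
back: M2=-183/35−12/35·-1971/349=-1149/349
back: M1=13/2−1/6·-1149/349=2460/349
M: M0=0, M1=2460/349, M2=-1149/349, M3=-1971/349, M4=2751/349, M5=0
seg 0: a=1, c=M0/2=0, d=(M1−M0)/(6·2)=205/349, b=Δ0−h0·(2M0+M1)/6=-2687/698
seg 1: a=-2, c=M1/2=1230/349, d=(M2−M1)/(6·1)=-1203/698, b=Δ1−h1·(2M1+M2)/6=2233/698
seg 2: a=3, c=M2/2=-1149/698, d=(M3−M2)/(6·2)=-137/698, b=Δ2−h2·(2M2+M3)/6=1772/349
seg 3: a=5, c=M3/2=-1971/698, d=(M4−M3)/(6·2)=787/698, b=Δ3−h3·(2M3+M4)/6=-1348/349
seg 4: a=-5, c=M4/2=2751/698, d=(M5−M4)/(6·1)=-917/698, b=Δ4−h4·(2M4+M5)/6=-568/349
t_q=1/2 → seg 0, τ=1/2; S=1+-2687/698·τ+0·τ²+205/349·τ³=-2377/2792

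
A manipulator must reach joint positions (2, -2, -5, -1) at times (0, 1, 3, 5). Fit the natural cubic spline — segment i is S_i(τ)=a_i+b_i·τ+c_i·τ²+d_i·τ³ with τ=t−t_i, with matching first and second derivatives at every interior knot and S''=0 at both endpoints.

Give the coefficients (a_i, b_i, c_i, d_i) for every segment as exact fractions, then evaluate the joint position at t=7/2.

Δ: Δ0=-4, Δ1=-3/2, Δ2=2
row 1: diag=6, rhs=15; c'=1/3, d'=5/2
row 2: denom=8−2·1/3=22/3; d'=(21−2·5/2)/(22/3)=24/11
back: M2=24/11
back: M1=5/2−1/3·24/11=39/22
M: M0=0, M1=39/22, M2=24/11, M3=0
seg 0: a=2, c=M0/2=0, d=(M1−M0)/(6·1)=13/44, b=Δ0−h0·(2M0+M1)/6=-189/44
seg 1: a=-2, c=M1/2=39/44, d=(M2−M1)/(6·2)=3/88, b=Δ1−h1·(2M1+M2)/6=-75/22
seg 2: a=-5, c=M2/2=12/11, d=(M3−M2)/(6·2)=-2/11, b=Δ2−h2·(2M2+M3)/6=6/11
t_q=7/2 → seg 2, τ=1/2; S=-5+6/11·τ+12/11·τ²+-2/11·τ³=-197/44

  seg 0: a=2 b=-189/44 c=0 d=13/44
  seg 1: a=-2 b=-75/22 c=39/44 d=3/88
  seg 2: a=-5 b=6/11 c=12/11 d=-2/11
S(7/2) = -197/44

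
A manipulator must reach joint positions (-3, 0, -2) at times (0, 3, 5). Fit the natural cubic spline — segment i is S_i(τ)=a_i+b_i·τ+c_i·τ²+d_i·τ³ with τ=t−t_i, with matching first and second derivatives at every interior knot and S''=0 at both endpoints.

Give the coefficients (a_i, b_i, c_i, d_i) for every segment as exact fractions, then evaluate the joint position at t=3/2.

  seg 0: a=-3 b=8/5 c=0 d=-1/15
  seg 1: a=0 b=-1/5 c=-3/5 d=1/10
S(3/2) = -33/40

Δ: Δ0=1, Δ1=-1
row 1: diag=10, rhs=-12; c'=1/5, d'=-6/5
back: M1=-6/5
M: M0=0, M1=-6/5, M2=0
seg 0: a=-3, c=M0/2=0, d=(M1−M0)/(6·3)=-1/15, b=Δ0−h0·(2M0+M1)/6=8/5
seg 1: a=0, c=M1/2=-3/5, d=(M2−M1)/(6·2)=1/10, b=Δ1−h1·(2M1+M2)/6=-1/5
t_q=3/2 → seg 0, τ=3/2; S=-3+8/5·τ+0·τ²+-1/15·τ³=-33/40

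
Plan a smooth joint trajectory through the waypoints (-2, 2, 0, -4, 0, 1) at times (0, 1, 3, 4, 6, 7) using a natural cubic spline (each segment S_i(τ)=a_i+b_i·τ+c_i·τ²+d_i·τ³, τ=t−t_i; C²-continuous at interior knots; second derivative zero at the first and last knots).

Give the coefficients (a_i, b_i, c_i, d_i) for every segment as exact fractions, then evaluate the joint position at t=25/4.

Δ: Δ0=4, Δ1=-1, Δ2=-4, Δ3=2, Δ4=1
row 1: diag=6, rhs=-30; c'=1/3, d'=-5
row 2: denom=6−2·1/3=16/3; d'=(-18−2·-5)/(16/3)=-3/2
row 3: denom=6−1·3/16=93/16; d'=(36−1·-3/2)/(93/16)=200/31
row 4: denom=6−2·32/93=494/93; d'=(-6−2·200/31)/(494/93)=-879/247
back: M4=-879/247
back: M3=200/31−32/93·-879/247=1896/247
back: M2=-3/2−3/16·1896/247=-726/247
back: M1=-5−1/3·-726/247=-993/247
M: M0=0, M1=-993/247, M2=-726/247, M3=1896/247, M4=-879/247, M5=0
seg 0: a=-2, c=M0/2=0, d=(M1−M0)/(6·1)=-331/494, b=Δ0−h0·(2M0+M1)/6=2307/494
seg 1: a=2, c=M1/2=-993/494, d=(M2−M1)/(6·2)=89/988, b=Δ1−h1·(2M1+M2)/6=657/247
seg 2: a=0, c=M2/2=-363/247, d=(M3−M2)/(6·1)=23/13, b=Δ2−h2·(2M2+M3)/6=-1062/247
seg 3: a=-4, c=M3/2=948/247, d=(M4−M3)/(6·2)=-925/988, b=Δ3−h3·(2M3+M4)/6=-477/247
seg 4: a=0, c=M4/2=-879/494, d=(M5−M4)/(6·1)=293/494, b=Δ4−h4·(2M4+M5)/6=540/247
t_q=25/4 → seg 4, τ=1/4; S=0+540/247·τ+-879/494·τ²+293/494·τ³=14057/31616

  seg 0: a=-2 b=2307/494 c=0 d=-331/494
  seg 1: a=2 b=657/247 c=-993/494 d=89/988
  seg 2: a=0 b=-1062/247 c=-363/247 d=23/13
  seg 3: a=-4 b=-477/247 c=948/247 d=-925/988
  seg 4: a=0 b=540/247 c=-879/494 d=293/494
S(25/4) = 14057/31616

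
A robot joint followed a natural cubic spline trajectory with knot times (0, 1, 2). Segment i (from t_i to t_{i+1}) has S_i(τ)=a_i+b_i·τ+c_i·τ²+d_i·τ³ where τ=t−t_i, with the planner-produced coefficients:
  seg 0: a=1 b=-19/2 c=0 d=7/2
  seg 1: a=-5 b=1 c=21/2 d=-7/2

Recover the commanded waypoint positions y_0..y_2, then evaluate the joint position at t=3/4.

y_0 = S_0(0) = a_0 = 1
y_1 = S_1(0) = a_1 = -5
y_2 = S_1(1) = 3
t_q=3/4 is in segment 0 (τ=3/4); S_0(τ)=-595/128

y_0=1 y_1=-5 y_2=3
S(3/4) = -595/128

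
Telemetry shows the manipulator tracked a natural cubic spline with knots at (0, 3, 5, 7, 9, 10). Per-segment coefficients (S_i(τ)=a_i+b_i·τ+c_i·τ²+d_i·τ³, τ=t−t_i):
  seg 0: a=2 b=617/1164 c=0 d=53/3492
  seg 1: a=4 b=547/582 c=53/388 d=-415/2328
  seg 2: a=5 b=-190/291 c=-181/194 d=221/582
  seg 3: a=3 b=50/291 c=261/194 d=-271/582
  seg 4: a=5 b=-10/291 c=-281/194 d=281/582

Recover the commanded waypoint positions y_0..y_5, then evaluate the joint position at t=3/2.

y_0 = S_0(0) = a_0 = 2
y_1 = S_1(0) = a_1 = 4
y_2 = S_2(0) = a_2 = 5
y_3 = S_3(0) = a_3 = 3
y_4 = S_4(0) = a_4 = 5
y_5 = S_4(1) = 4
t_q=3/2 is in segment 0 (τ=3/2); S_0(τ)=8835/3104

y_0=2 y_1=4 y_2=5 y_3=3 y_4=5 y_5=4
S(3/2) = 8835/3104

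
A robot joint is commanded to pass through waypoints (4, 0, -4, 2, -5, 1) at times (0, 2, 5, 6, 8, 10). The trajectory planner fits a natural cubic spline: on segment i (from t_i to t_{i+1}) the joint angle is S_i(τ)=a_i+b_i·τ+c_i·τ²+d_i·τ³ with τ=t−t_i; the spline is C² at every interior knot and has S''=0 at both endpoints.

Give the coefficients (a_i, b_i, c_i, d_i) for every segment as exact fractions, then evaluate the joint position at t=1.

Δ: Δ0=-2, Δ1=-4/3, Δ2=6, Δ3=-7/2, Δ4=3
row 1: diag=10, rhs=4; c'=3/10, d'=2/5
row 2: denom=8−3·3/10=71/10; d'=(44−3·2/5)/(71/10)=428/71
row 3: denom=6−1·10/71=416/71; d'=(-57−1·428/71)/(416/71)=-4475/416
row 4: denom=8−2·71/208=761/104; d'=(39−2·-4475/416)/(761/104)=12587/1522
back: M4=12587/1522
back: M3=-4475/416−71/208·12587/1522=-20669/1522
back: M2=428/71−10/71·-20669/1522=6043/761
back: M1=2/5−3/10·6043/761=-3017/1522
M: M0=0, M1=-3017/1522, M2=6043/761, M3=-20669/1522, M4=12587/1522, M5=0
seg 0: a=4, c=M0/2=0, d=(M1−M0)/(6·2)=-3017/18264, b=Δ0−h0·(2M0+M1)/6=-6115/4566
seg 1: a=0, c=M1/2=-3017/3044, d=(M2−M1)/(6·3)=15103/27396, b=Δ1−h1·(2M1+M2)/6=-7583/2283
seg 2: a=-4, c=M2/2=6043/1522, d=(M3−M2)/(6·1)=-32755/9132, b=Δ2−h2·(2M2+M3)/6=51289/9132
seg 3: a=2, c=M3/2=-20669/3044, d=(M4−M3)/(6·2)=4157/2283, b=Δ3−h3·(2M3+M4)/6=6385/2283
seg 4: a=-5, c=M4/2=12587/3044, d=(M5−M4)/(6·2)=-12587/18264, b=Δ4−h4·(2M4+M5)/6=-5738/2283
t_q=1 → seg 0, τ=1; S=4+-6115/4566·τ+0·τ²+-3017/18264·τ³=15193/6088

  seg 0: a=4 b=-6115/4566 c=0 d=-3017/18264
  seg 1: a=0 b=-7583/2283 c=-3017/3044 d=15103/27396
  seg 2: a=-4 b=51289/9132 c=6043/1522 d=-32755/9132
  seg 3: a=2 b=6385/2283 c=-20669/3044 d=4157/2283
  seg 4: a=-5 b=-5738/2283 c=12587/3044 d=-12587/18264
S(1) = 15193/6088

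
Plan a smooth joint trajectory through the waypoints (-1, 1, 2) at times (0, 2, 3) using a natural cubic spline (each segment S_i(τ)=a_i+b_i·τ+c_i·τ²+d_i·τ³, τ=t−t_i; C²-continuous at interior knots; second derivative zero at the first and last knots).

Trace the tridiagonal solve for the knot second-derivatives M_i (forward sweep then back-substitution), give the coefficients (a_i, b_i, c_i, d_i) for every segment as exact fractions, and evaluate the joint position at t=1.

  seg 0: a=-1 b=1 c=0 d=0
  seg 1: a=1 b=1 c=0 d=0
S(1) = 0

Δ: Δ0=1, Δ1=1
row 1: diag=6, rhs=0; c'=1/6, d'=0
back: M1=0
M: M0=0, M1=0, M2=0
seg 0: a=-1, c=M0/2=0, d=(M1−M0)/(6·2)=0, b=Δ0−h0·(2M0+M1)/6=1
seg 1: a=1, c=M1/2=0, d=(M2−M1)/(6·1)=0, b=Δ1−h1·(2M1+M2)/6=1
t_q=1 → seg 0, τ=1; S=-1+1·τ+0·τ²+0·τ³=0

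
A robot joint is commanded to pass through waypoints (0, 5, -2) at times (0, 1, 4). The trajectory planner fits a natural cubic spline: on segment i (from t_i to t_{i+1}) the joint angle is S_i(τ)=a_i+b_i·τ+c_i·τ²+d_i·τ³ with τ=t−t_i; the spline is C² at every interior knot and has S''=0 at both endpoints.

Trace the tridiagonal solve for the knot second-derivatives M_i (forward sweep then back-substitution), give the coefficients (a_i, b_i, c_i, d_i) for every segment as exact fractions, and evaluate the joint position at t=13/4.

Δ: Δ0=5, Δ1=-7/3
row 1: diag=8, rhs=-44; c'=3/8, d'=-11/2
back: M1=-11/2
M: M0=0, M1=-11/2, M2=0
seg 0: a=0, c=M0/2=0, d=(M1−M0)/(6·1)=-11/12, b=Δ0−h0·(2M0+M1)/6=71/12
seg 1: a=5, c=M1/2=-11/4, d=(M2−M1)/(6·3)=11/36, b=Δ1−h1·(2M1+M2)/6=19/6
t_q=13/4 → seg 1, τ=9/4; S=5+19/6·τ+-11/4·τ²+11/36·τ³=431/256

  seg 0: a=0 b=71/12 c=0 d=-11/12
  seg 1: a=5 b=19/6 c=-11/4 d=11/36
S(13/4) = 431/256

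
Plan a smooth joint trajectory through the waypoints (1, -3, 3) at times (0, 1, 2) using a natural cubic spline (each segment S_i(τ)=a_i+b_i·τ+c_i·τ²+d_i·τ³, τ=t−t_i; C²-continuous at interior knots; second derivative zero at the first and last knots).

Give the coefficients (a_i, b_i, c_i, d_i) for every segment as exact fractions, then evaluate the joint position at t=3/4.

Δ: Δ0=-4, Δ1=6
row 1: diag=4, rhs=60; c'=1/4, d'=15
back: M1=15
M: M0=0, M1=15, M2=0
seg 0: a=1, c=M0/2=0, d=(M1−M0)/(6·1)=5/2, b=Δ0−h0·(2M0+M1)/6=-13/2
seg 1: a=-3, c=M1/2=15/2, d=(M2−M1)/(6·1)=-5/2, b=Δ1−h1·(2M1+M2)/6=1
t_q=3/4 → seg 0, τ=3/4; S=1+-13/2·τ+0·τ²+5/2·τ³=-361/128

  seg 0: a=1 b=-13/2 c=0 d=5/2
  seg 1: a=-3 b=1 c=15/2 d=-5/2
S(3/4) = -361/128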